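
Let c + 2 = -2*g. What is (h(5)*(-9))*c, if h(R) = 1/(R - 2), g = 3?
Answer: 24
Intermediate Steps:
h(R) = 1/(-2 + R)
c = -8 (c = -2 - 2*3 = -2 - 6 = -8)
(h(5)*(-9))*c = (-9/(-2 + 5))*(-8) = (-9/3)*(-8) = ((⅓)*(-9))*(-8) = -3*(-8) = 24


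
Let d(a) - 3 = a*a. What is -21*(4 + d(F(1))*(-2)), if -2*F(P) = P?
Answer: 105/2 ≈ 52.500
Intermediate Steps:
F(P) = -P/2
d(a) = 3 + a**2 (d(a) = 3 + a*a = 3 + a**2)
-21*(4 + d(F(1))*(-2)) = -21*(4 + (3 + (-1/2*1)**2)*(-2)) = -21*(4 + (3 + (-1/2)**2)*(-2)) = -21*(4 + (3 + 1/4)*(-2)) = -21*(4 + (13/4)*(-2)) = -21*(4 - 13/2) = -21*(-5/2) = 105/2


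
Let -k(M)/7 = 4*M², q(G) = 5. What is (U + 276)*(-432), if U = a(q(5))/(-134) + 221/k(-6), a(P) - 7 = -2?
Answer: -55867827/469 ≈ -1.1912e+5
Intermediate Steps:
k(M) = -28*M²
a(P) = 5 (a(P) = 7 - 2 = 5)
U = -17327/67536 (U = 5/(-134) + 221/((-28*(-6)²)) = 5*(-1/134) + 221/((-28*36)) = -5/134 + 221/(-1008) = -5/134 + 221*(-1/1008) = -5/134 - 221/1008 = -17327/67536 ≈ -0.25656)
(U + 276)*(-432) = (-17327/67536 + 276)*(-432) = (18622609/67536)*(-432) = -55867827/469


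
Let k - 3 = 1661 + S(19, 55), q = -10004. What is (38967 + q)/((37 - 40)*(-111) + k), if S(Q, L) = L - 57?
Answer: 28963/1995 ≈ 14.518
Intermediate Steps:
S(Q, L) = -57 + L
k = 1662 (k = 3 + (1661 + (-57 + 55)) = 3 + (1661 - 2) = 3 + 1659 = 1662)
(38967 + q)/((37 - 40)*(-111) + k) = (38967 - 10004)/((37 - 40)*(-111) + 1662) = 28963/(-3*(-111) + 1662) = 28963/(333 + 1662) = 28963/1995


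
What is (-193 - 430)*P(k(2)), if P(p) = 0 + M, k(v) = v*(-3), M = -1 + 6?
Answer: -3115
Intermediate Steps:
M = 5
k(v) = -3*v
P(p) = 5 (P(p) = 0 + 5 = 5)
(-193 - 430)*P(k(2)) = (-193 - 430)*5 = -623*5 = -3115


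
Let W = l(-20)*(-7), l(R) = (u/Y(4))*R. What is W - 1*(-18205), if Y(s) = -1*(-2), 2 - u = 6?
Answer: 17925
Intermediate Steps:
u = -4 (u = 2 - 1*6 = 2 - 6 = -4)
Y(s) = 2
l(R) = -2*R (l(R) = (-4/2)*R = (-4*½)*R = -2*R)
W = -280 (W = -2*(-20)*(-7) = 40*(-7) = -280)
W - 1*(-18205) = -280 - 1*(-18205) = -280 + 18205 = 17925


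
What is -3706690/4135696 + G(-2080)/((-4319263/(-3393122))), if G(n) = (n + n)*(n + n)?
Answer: 9340311657010497605/687044565848 ≈ 1.3595e+7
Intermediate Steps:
G(n) = 4*n**2 (G(n) = (2*n)*(2*n) = 4*n**2)
-3706690/4135696 + G(-2080)/((-4319263/(-3393122))) = -3706690/4135696 + (4*(-2080)**2)/((-4319263/(-3393122))) = -3706690*1/4135696 + (4*4326400)/((-4319263*(-1/3393122))) = -1853345/2067848 + 17305600/(4319263/3393122) = -1853345/2067848 + 17305600*(3393122/4319263) = -1853345/2067848 + 4516924006400/332251 = 9340311657010497605/687044565848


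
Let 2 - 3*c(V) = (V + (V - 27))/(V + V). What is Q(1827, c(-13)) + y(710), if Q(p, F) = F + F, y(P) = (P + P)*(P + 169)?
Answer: 48679019/39 ≈ 1.2482e+6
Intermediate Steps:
c(V) = ⅔ - (-27 + 2*V)/(6*V) (c(V) = ⅔ - (V + (V - 27))/(3*(V + V)) = ⅔ - (V + (-27 + V))/(3*(2*V)) = ⅔ - (-27 + 2*V)*1/(2*V)/3 = ⅔ - (-27 + 2*V)/(6*V))
y(P) = 2*P*(169 + P) (y(P) = (2*P)*(169 + P) = 2*P*(169 + P))
Q(p, F) = 2*F
Q(1827, c(-13)) + y(710) = 2*((⅙)*(27 + 2*(-13))/(-13)) + 2*710*(169 + 710) = 2*((⅙)*(-1/13)*(27 - 26)) + 2*710*879 = 2*((⅙)*(-1/13)*1) + 1248180 = 2*(-1/78) + 1248180 = -1/39 + 1248180 = 48679019/39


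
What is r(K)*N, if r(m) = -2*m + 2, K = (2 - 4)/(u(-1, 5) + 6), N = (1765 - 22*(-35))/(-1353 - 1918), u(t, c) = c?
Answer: -65910/35981 ≈ -1.8318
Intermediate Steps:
N = -2535/3271 (N = (1765 + 770)/(-3271) = 2535*(-1/3271) = -2535/3271 ≈ -0.77499)
K = -2/11 (K = (2 - 4)/(5 + 6) = -2/11 ≈ -0.18182)
r(m) = 2 - 2*m
r(K)*N = (2 - 2*(-2/11))*(-2535/3271) = (2 + 4/11)*(-2535/3271) = (26/11)*(-2535/3271) = -65910/35981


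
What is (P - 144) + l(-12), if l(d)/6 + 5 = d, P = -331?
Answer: -577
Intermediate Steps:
l(d) = -30 + 6*d
(P - 144) + l(-12) = (-331 - 144) + (-30 + 6*(-12)) = -475 + (-30 - 72) = -475 - 102 = -577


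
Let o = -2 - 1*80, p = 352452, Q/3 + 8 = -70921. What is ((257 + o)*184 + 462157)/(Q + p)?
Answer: 494357/139665 ≈ 3.5396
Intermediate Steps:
Q = -212787 (Q = -24 + 3*(-70921) = -24 - 212763 = -212787)
o = -82 (o = -2 - 80 = -82)
((257 + o)*184 + 462157)/(Q + p) = ((257 - 82)*184 + 462157)/(-212787 + 352452) = (175*184 + 462157)/139665 = (32200 + 462157)*(1/139665) = 494357*(1/139665) = 494357/139665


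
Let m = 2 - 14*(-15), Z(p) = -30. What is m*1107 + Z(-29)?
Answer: 234654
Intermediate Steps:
m = 212 (m = 2 + 210 = 212)
m*1107 + Z(-29) = 212*1107 - 30 = 234684 - 30 = 234654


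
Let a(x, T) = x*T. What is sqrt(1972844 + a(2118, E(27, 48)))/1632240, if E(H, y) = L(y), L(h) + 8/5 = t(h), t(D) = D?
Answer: sqrt(12944495)/4080600 ≈ 0.00088170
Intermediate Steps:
L(h) = -8/5 + h
E(H, y) = -8/5 + y
a(x, T) = T*x
sqrt(1972844 + a(2118, E(27, 48)))/1632240 = sqrt(1972844 + (-8/5 + 48)*2118)/1632240 = sqrt(1972844 + (232/5)*2118)*(1/1632240) = sqrt(1972844 + 491376/5)*(1/1632240) = sqrt(10355596/5)*(1/1632240) = (2*sqrt(12944495)/5)*(1/1632240) = sqrt(12944495)/4080600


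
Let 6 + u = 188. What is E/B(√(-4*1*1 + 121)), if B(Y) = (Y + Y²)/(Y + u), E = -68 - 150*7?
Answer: -101179/58 + 2795*√13/174 ≈ -1686.5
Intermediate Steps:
u = 182 (u = -6 + 188 = 182)
E = -1118 (E = -68 - 1050 = -1118)
B(Y) = (Y + Y²)/(182 + Y) (B(Y) = (Y + Y²)/(Y + 182) = (Y + Y²)/(182 + Y))
E/B(√(-4*1*1 + 121)) = -1118*(182 + √(-4*1*1 + 121))/((1 + √(-4*1*1 + 121))*√(-4*1*1 + 121)) = -1118*(182 + √(-4*1 + 121))/((1 + √(-4*1 + 121))*√(-4*1 + 121)) = -1118*(182 + √(-4 + 121))/((1 + √(-4 + 121))*√(-4 + 121)) = -1118*√13*(182 + √117)/(39*(1 + √117)) = -1118*√13*(182 + 3*√13)/(39*(1 + 3*√13)) = -86*√13*(182 + 3*√13)/(3*(1 + 3*√13))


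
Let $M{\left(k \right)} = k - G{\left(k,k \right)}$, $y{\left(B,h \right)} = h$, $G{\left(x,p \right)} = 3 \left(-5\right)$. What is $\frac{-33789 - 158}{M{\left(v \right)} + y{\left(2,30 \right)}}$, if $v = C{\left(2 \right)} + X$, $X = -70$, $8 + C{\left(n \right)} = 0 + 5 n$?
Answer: $\frac{33947}{23} \approx 1476.0$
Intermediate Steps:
$G{\left(x,p \right)} = -15$
$C{\left(n \right)} = -8 + 5 n$ ($C{\left(n \right)} = -8 + \left(0 + 5 n\right) = -8 + 5 n$)
$v = -68$ ($v = \left(-8 + 5 \cdot 2\right) - 70 = \left(-8 + 10\right) - 70 = 2 - 70 = -68$)
$M{\left(k \right)} = 15 + k$ ($M{\left(k \right)} = k - -15 = k + 15 = 15 + k$)
$\frac{-33789 - 158}{M{\left(v \right)} + y{\left(2,30 \right)}} = \frac{-33789 - 158}{\left(15 - 68\right) + 30} = - \frac{33947}{-53 + 30} = - \frac{33947}{-23} = \left(-33947\right) \left(- \frac{1}{23}\right) = \frac{33947}{23}$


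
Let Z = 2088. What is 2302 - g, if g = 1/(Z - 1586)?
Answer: 1155603/502 ≈ 2302.0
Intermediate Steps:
g = 1/502 (g = 1/(2088 - 1586) = 1/502 ≈ 0.0019920)
2302 - g = 2302 - 1*1/502 = 2302 - 1/502 = 1155603/502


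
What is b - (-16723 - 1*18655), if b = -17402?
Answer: 17976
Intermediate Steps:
b - (-16723 - 1*18655) = -17402 - (-16723 - 1*18655) = -17402 - (-16723 - 18655) = -17402 - 1*(-35378) = -17402 + 35378 = 17976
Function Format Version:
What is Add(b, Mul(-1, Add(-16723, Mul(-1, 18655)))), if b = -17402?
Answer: 17976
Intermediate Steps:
Add(b, Mul(-1, Add(-16723, Mul(-1, 18655)))) = Add(-17402, Mul(-1, Add(-16723, Mul(-1, 18655)))) = Add(-17402, Mul(-1, Add(-16723, -18655))) = Add(-17402, Mul(-1, -35378)) = Add(-17402, 35378) = 17976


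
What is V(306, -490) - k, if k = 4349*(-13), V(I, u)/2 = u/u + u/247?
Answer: 13964153/247 ≈ 56535.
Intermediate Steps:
V(I, u) = 2 + 2*u/247 (V(I, u) = 2*(u/u + u/247) = 2*(1 + u*(1/247)) = 2*(1 + u/247) = 2 + 2*u/247)
k = -56537
V(306, -490) - k = (2 + (2/247)*(-490)) - 1*(-56537) = (2 - 980/247) + 56537 = -486/247 + 56537 = 13964153/247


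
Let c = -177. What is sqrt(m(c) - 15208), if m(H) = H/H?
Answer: I*sqrt(15207) ≈ 123.32*I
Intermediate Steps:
m(H) = 1
sqrt(m(c) - 15208) = sqrt(1 - 15208) = sqrt(-15207) = I*sqrt(15207)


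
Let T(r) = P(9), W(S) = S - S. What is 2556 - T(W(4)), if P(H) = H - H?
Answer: 2556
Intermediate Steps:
P(H) = 0
W(S) = 0
T(r) = 0
2556 - T(W(4)) = 2556 - 1*0 = 2556 + 0 = 2556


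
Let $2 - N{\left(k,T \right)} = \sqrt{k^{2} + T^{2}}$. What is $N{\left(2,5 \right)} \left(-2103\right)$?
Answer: $-4206 + 2103 \sqrt{29} \approx 7119.0$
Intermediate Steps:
$N{\left(k,T \right)} = 2 - \sqrt{T^{2} + k^{2}}$ ($N{\left(k,T \right)} = 2 - \sqrt{k^{2} + T^{2}} = 2 - \sqrt{T^{2} + k^{2}}$)
$N{\left(2,5 \right)} \left(-2103\right) = \left(2 - \sqrt{5^{2} + 2^{2}}\right) \left(-2103\right) = \left(2 - \sqrt{25 + 4}\right) \left(-2103\right) = \left(2 - \sqrt{29}\right) \left(-2103\right) = -4206 + 2103 \sqrt{29}$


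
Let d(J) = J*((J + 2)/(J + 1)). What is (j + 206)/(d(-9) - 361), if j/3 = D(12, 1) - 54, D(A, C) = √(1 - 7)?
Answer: -352/2951 - 24*I*√6/2951 ≈ -0.11928 - 0.019921*I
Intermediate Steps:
D(A, C) = I*√6 (D(A, C) = √(-6) = I*√6)
j = -162 + 3*I*√6 (j = 3*(I*√6 - 54) = 3*(-54 + I*√6) = -162 + 3*I*√6 ≈ -162.0 + 7.3485*I)
d(J) = J*(2 + J)/(1 + J) (d(J) = J*((2 + J)/(1 + J)) = J*(2 + J)/(1 + J))
(j + 206)/(d(-9) - 361) = ((-162 + 3*I*√6) + 206)/(-9*(2 - 9)/(1 - 9) - 361) = (44 + 3*I*√6)/(-9*(-7)/(-8) - 361) = (44 + 3*I*√6)/(-9*(-⅛)*(-7) - 361) = (44 + 3*I*√6)/(-63/8 - 361) = (44 + 3*I*√6)/(-2951/8) = (44 + 3*I*√6)*(-8/2951) = -352/2951 - 24*I*√6/2951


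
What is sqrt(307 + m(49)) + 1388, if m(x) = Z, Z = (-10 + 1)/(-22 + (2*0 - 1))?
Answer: 1388 + sqrt(162610)/23 ≈ 1405.5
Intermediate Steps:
Z = 9/23 (Z = -9/(-22 + (0 - 1)) = -9/(-22 - 1) = -9/(-23) = -9*(-1/23) = 9/23 ≈ 0.39130)
m(x) = 9/23
sqrt(307 + m(49)) + 1388 = sqrt(307 + 9/23) + 1388 = sqrt(7070/23) + 1388 = sqrt(162610)/23 + 1388 = 1388 + sqrt(162610)/23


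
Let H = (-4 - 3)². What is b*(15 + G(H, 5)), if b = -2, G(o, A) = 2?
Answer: -34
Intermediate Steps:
H = 49 (H = (-7)² = 49)
b*(15 + G(H, 5)) = -2*(15 + 2) = -2*17 = -34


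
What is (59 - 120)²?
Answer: 3721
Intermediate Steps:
(59 - 120)² = (-61)² = 3721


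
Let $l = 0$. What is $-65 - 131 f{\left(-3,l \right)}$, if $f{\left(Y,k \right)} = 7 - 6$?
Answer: $-196$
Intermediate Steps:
$f{\left(Y,k \right)} = 1$
$-65 - 131 f{\left(-3,l \right)} = -65 - 131 = -196$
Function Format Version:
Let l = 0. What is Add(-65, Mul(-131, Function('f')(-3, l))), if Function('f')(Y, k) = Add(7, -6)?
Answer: -196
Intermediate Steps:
Function('f')(Y, k) = 1
Add(-65, Mul(-131, Function('f')(-3, l))) = Add(-65, Mul(-131, 1)) = Add(-65, -131) = -196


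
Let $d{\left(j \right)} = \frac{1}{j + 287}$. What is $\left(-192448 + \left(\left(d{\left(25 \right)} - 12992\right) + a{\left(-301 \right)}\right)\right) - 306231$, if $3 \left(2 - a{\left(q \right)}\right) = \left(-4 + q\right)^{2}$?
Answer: $- \frac{169315327}{312} \approx -5.4268 \cdot 10^{5}$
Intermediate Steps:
$a{\left(q \right)} = 2 - \frac{\left(-4 + q\right)^{2}}{3}$
$d{\left(j \right)} = \frac{1}{287 + j}$
$\left(-192448 + \left(\left(d{\left(25 \right)} - 12992\right) + a{\left(-301 \right)}\right)\right) - 306231 = \left(-192448 - \left(12990 - \frac{1}{287 + 25} + \frac{\left(-4 - 301\right)^{2}}{3}\right)\right) - 306231 = \left(-192448 - \left(12990 - \frac{1}{312} + \frac{93025}{3}\right)\right) - 306231 = \left(-192448 + \left(\left(\frac{1}{312} - 12992\right) + \left(2 - \frac{93025}{3}\right)\right)\right) - 306231 = \left(-192448 + \left(- \frac{4053503}{312} + \left(2 - \frac{93025}{3}\right)\right)\right) - 306231 = \left(-192448 - \frac{13727479}{312}\right) - 306231 = - \frac{73771255}{312} - 306231 = - \frac{169315327}{312}$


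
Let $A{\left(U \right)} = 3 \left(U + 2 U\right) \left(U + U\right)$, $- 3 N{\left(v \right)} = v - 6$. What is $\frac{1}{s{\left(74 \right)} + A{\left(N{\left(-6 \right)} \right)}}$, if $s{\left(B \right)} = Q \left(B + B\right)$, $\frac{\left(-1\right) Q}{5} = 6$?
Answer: $- \frac{1}{4152} \approx -0.00024085$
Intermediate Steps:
$Q = -30$ ($Q = \left(-5\right) 6 = -30$)
$N{\left(v \right)} = 2 - \frac{v}{3}$ ($N{\left(v \right)} = - \frac{v - 6}{3} = - \frac{-6 + v}{3} = 2 - \frac{v}{3}$)
$s{\left(B \right)} = - 60 B$ ($s{\left(B \right)} = - 30 \left(B + B\right) = - 30 \cdot 2 B = - 60 B$)
$A{\left(U \right)} = 18 U^{2}$ ($A{\left(U \right)} = 3 \cdot 3 U 2 U = 3 \cdot 6 U^{2} = 18 U^{2}$)
$\frac{1}{s{\left(74 \right)} + A{\left(N{\left(-6 \right)} \right)}} = \frac{1}{\left(-60\right) 74 + 18 \left(2 - -2\right)^{2}} = \frac{1}{-4440 + 18 \left(2 + 2\right)^{2}} = \frac{1}{-4440 + 18 \cdot 4^{2}} = \frac{1}{-4440 + 18 \cdot 16} = \frac{1}{-4440 + 288} = \frac{1}{-4152} = - \frac{1}{4152}$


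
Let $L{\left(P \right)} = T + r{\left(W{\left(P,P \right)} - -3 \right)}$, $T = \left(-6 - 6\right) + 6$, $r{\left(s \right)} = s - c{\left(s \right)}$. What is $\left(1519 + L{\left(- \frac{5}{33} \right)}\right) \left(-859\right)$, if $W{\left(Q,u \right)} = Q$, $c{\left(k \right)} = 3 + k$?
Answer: $-1297090$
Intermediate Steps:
$r{\left(s \right)} = -3$ ($r{\left(s \right)} = s - \left(3 + s\right) = -3$)
$T = -6$ ($T = -12 + 6 = -6$)
$L{\left(P \right)} = -9$ ($L{\left(P \right)} = -6 - 3 = -9$)
$\left(1519 + L{\left(- \frac{5}{33} \right)}\right) \left(-859\right) = \left(1519 - 9\right) \left(-859\right) = 1510 \left(-859\right) = -1297090$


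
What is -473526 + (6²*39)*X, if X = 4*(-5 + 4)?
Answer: -479142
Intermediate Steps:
X = -4 (X = 4*(-1) = -4)
-473526 + (6²*39)*X = -473526 + (6²*39)*(-4) = -473526 + (36*39)*(-4) = -473526 + 1404*(-4) = -473526 - 5616 = -479142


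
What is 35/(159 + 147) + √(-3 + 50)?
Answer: 35/306 + √47 ≈ 6.9700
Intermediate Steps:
35/(159 + 147) + √(-3 + 50) = 35/306 + √47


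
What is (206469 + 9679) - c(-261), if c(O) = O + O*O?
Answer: 148288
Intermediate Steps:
c(O) = O + O²
(206469 + 9679) - c(-261) = (206469 + 9679) - (-261)*(1 - 261) = 216148 - (-261)*(-260) = 216148 - 1*67860 = 216148 - 67860 = 148288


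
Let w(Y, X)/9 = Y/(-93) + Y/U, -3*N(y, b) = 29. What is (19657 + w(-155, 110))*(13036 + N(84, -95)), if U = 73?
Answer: 56065117219/219 ≈ 2.5601e+8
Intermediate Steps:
N(y, b) = -29/3 (N(y, b) = -⅓*29 = -29/3)
w(Y, X) = 60*Y/2263 (w(Y, X) = 9*(Y/(-93) + Y/73) = 9*(Y*(-1/93) + Y*(1/73)) = 9*(-Y/93 + Y/73) = 9*(20*Y/6789) = 60*Y/2263)
(19657 + w(-155, 110))*(13036 + N(84, -95)) = (19657 + (60/2263)*(-155))*(13036 - 29/3) = (19657 - 300/73)*(39079/3) = (1434661/73)*(39079/3) = 56065117219/219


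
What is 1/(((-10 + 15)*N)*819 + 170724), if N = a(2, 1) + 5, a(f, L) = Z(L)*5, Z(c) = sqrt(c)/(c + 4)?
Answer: 1/195294 ≈ 5.1205e-6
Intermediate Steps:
Z(c) = sqrt(c)/(4 + c)
a(f, L) = 5*sqrt(L)/(4 + L) (a(f, L) = (sqrt(L)/(4 + L))*5 = 5*sqrt(L)/(4 + L))
N = 6 (N = 5*sqrt(1)/(4 + 1) + 5 = 5*1/5 + 5 = 5*1*(1/5) + 5 = 1 + 5 = 6)
1/(((-10 + 15)*N)*819 + 170724) = 1/(((-10 + 15)*6)*819 + 170724) = 1/((5*6)*819 + 170724) = 1/(30*819 + 170724) = 1/(24570 + 170724) = 1/195294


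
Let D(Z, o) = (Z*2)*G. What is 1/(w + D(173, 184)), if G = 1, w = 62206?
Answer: 1/62552 ≈ 1.5987e-5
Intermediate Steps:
D(Z, o) = 2*Z (D(Z, o) = (Z*2)*1 = (2*Z)*1 = 2*Z)
1/(w + D(173, 184)) = 1/(62206 + 2*173) = 1/(62206 + 346) = 1/62552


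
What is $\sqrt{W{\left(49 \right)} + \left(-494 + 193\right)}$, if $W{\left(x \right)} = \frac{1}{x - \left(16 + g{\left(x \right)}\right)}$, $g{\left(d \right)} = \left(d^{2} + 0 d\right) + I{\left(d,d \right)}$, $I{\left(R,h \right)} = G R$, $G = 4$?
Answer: $\frac{i \sqrt{494701365}}{1282} \approx 17.349 i$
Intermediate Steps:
$I{\left(R,h \right)} = 4 R$
$g{\left(d \right)} = d^{2} + 4 d$ ($g{\left(d \right)} = \left(d^{2} + 0 d\right) + 4 d = \left(d^{2} + 0\right) + 4 d = d^{2} + 4 d$)
$W{\left(x \right)} = \frac{1}{-16 + x - x \left(4 + x\right)}$ ($W{\left(x \right)} = \frac{1}{x - \left(16 + x \left(4 + x\right)\right)} = \frac{1}{-16 + x - x \left(4 + x\right)}$)
$\sqrt{W{\left(49 \right)} + \left(-494 + 193\right)} = \sqrt{- \frac{1}{16 + 49^{2} + 3 \cdot 49} + \left(-494 + 193\right)} = \sqrt{- \frac{1}{16 + 2401 + 147} - 301} = \sqrt{- \frac{1}{2564} - 301} = \sqrt{- \frac{771765}{2564}} = \frac{i \sqrt{494701365}}{1282}$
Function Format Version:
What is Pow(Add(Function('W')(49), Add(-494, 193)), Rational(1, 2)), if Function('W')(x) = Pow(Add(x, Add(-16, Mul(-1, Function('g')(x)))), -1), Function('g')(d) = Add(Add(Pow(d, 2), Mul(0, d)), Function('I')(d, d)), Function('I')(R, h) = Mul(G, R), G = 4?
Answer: Mul(Rational(1, 1282), I, Pow(494701365, Rational(1, 2))) ≈ Mul(17.349, I)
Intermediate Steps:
Function('I')(R, h) = Mul(4, R)
Function('g')(d) = Add(Pow(d, 2), Mul(4, d)) (Function('g')(d) = Add(Add(Pow(d, 2), Mul(0, d)), Mul(4, d)) = Add(Add(Pow(d, 2), 0), Mul(4, d)) = Add(Pow(d, 2), Mul(4, d)))
Function('W')(x) = Pow(Add(-16, x, Mul(-1, x, Add(4, x))), -1) (Function('W')(x) = Pow(Add(x, Add(-16, Mul(-1, Mul(x, Add(4, x))))), -1) = Pow(Add(x, Add(-16, Mul(-1, x, Add(4, x)))), -1) = Pow(Add(-16, x, Mul(-1, x, Add(4, x))), -1))
Pow(Add(Function('W')(49), Add(-494, 193)), Rational(1, 2)) = Pow(Add(Mul(-1, Pow(Add(16, Pow(49, 2), Mul(3, 49)), -1)), Add(-494, 193)), Rational(1, 2)) = Pow(Add(Mul(-1, Pow(Add(16, 2401, 147), -1)), -301), Rational(1, 2)) = Pow(Add(Mul(-1, Pow(2564, -1)), -301), Rational(1, 2)) = Pow(Add(Mul(-1, Rational(1, 2564)), -301), Rational(1, 2)) = Pow(Add(Rational(-1, 2564), -301), Rational(1, 2)) = Pow(Rational(-771765, 2564), Rational(1, 2)) = Mul(Rational(1, 1282), I, Pow(494701365, Rational(1, 2)))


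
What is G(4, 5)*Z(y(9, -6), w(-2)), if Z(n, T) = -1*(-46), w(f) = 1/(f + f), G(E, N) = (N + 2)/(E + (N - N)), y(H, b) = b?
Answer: 161/2 ≈ 80.500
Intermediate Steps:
G(E, N) = (2 + N)/E (G(E, N) = (2 + N)/(E + 0) = (2 + N)/E)
w(f) = 1/(2*f)
Z(n, T) = 46
G(4, 5)*Z(y(9, -6), w(-2)) = ((2 + 5)/4)*46 = ((¼)*7)*46 = (7/4)*46 = 161/2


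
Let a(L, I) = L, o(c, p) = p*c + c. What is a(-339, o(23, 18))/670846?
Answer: -339/670846 ≈ -0.00050533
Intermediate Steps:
o(c, p) = c + c*p (o(c, p) = c*p + c = c + c*p)
a(-339, o(23, 18))/670846 = -339/670846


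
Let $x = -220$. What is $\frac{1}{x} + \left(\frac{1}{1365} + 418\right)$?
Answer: $\frac{25104851}{60060} \approx 418.0$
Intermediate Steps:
$\frac{1}{x} + \left(\frac{1}{1365} + 418\right) = \frac{1}{-220} + \left(\frac{1}{1365} + 418\right) = - \frac{1}{220} + \left(\frac{1}{1365} + 418\right) = - \frac{1}{220} + \frac{570571}{1365} = \frac{25104851}{60060}$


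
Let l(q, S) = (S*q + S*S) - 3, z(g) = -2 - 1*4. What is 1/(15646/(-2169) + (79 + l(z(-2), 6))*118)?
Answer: 2169/19435946 ≈ 0.00011160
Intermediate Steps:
z(g) = -6 (z(g) = -2 - 4 = -6)
l(q, S) = -3 + S² + S*q (l(q, S) = (S*q + S²) - 3 = (S² + S*q) - 3 = -3 + S² + S*q)
1/(15646/(-2169) + (79 + l(z(-2), 6))*118) = 1/(15646/(-2169) + (79 + (-3 + 6² + 6*(-6)))*118) = 1/(15646*(-1/2169) + (79 + (-3 + 36 - 36))*118) = 1/(-15646/2169 + (79 - 3)*118) = 1/(-15646/2169 + 76*118) = 1/(-15646/2169 + 8968) = 1/(19435946/2169) = 2169/19435946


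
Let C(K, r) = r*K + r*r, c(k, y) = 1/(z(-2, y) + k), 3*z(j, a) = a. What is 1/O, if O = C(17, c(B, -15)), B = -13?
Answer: -324/305 ≈ -1.0623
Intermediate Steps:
z(j, a) = a/3
c(k, y) = 1/(k + y/3) (c(k, y) = 1/(y/3 + k) = 1/(k + y/3))
C(K, r) = r² + K*r (C(K, r) = K*r + r² = r² + K*r)
O = -305/324 (O = (3/(-15 + 3*(-13)))*(17 + 3/(-15 + 3*(-13))) = (3/(-15 - 39))*(17 + 3/(-15 - 39)) = (3/(-54))*(17 + 3/(-54)) = (3*(-1/54))*(17 + 3*(-1/54)) = -(17 - 1/18)/18 = -1/18*305/18 = -305/324 ≈ -0.94136)
1/O = 1/(-305/324) = -324/305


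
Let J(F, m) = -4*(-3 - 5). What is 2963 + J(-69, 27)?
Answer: 2995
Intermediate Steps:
J(F, m) = 32 (J(F, m) = -4*(-8) = 32)
2963 + J(-69, 27) = 2963 + 32 = 2995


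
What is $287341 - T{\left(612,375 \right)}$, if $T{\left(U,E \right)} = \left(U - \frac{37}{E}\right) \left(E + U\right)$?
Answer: $- \frac{39575702}{125} \approx -3.1661 \cdot 10^{5}$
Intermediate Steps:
$T{\left(U,E \right)} = \left(E + U\right) \left(U - \frac{37}{E}\right)$
$287341 - T{\left(612,375 \right)} = 287341 - \left(-37 + 612^{2} + 375 \cdot 612 - \frac{22644}{375}\right) = 287341 - \left(-37 + 374544 + 229500 - 22644 \cdot \frac{1}{375}\right) = 287341 - \left(-37 + 374544 + 229500 - \frac{7548}{125}\right) = 287341 - \frac{75493327}{125} = - \frac{39575702}{125}$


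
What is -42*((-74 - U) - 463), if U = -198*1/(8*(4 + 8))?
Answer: 179739/8 ≈ 22467.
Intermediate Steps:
U = -33/16 (U = -198/(12*8) = -198/96 = -198*1/96 = -33/16 ≈ -2.0625)
-42*((-74 - U) - 463) = -42*((-74 - 1*(-33/16)) - 463) = -42*((-74 + 33/16) - 463) = -42*(-1151/16 - 463) = -42*(-8559/16) = 179739/8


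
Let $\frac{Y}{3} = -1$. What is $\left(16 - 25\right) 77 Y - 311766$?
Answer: $-309687$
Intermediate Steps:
$Y = -3$ ($Y = 3 \left(-1\right) = -3$)
$\left(16 - 25\right) 77 Y - 311766 = \left(16 - 25\right) 77 \left(-3\right) - 311766 = \left(-9\right) 77 \left(-3\right) - 311766 = \left(-693\right) \left(-3\right) - 311766 = 2079 - 311766 = -309687$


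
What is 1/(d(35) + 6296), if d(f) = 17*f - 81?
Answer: 1/6810 ≈ 0.00014684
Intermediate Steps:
d(f) = -81 + 17*f
1/(d(35) + 6296) = 1/((-81 + 17*35) + 6296) = 1/((-81 + 595) + 6296) = 1/(514 + 6296) = 1/6810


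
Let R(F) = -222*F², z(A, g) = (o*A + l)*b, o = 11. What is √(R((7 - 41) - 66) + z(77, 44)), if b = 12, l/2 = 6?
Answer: 2*I*√552423 ≈ 1486.5*I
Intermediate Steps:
l = 12 (l = 2*6 = 12)
z(A, g) = 144 + 132*A (z(A, g) = (11*A + 12)*12 = (12 + 11*A)*12 = 144 + 132*A)
√(R((7 - 41) - 66) + z(77, 44)) = √(-222*((7 - 41) - 66)² + (144 + 132*77)) = √(-222*(-34 - 66)² + (144 + 10164)) = √(-222*(-100)² + 10308) = √(-222*10000 + 10308) = √(-2220000 + 10308) = √(-2209692) = 2*I*√552423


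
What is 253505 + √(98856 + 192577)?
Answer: 253505 + √291433 ≈ 2.5404e+5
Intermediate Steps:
253505 + √(98856 + 192577) = 253505 + √291433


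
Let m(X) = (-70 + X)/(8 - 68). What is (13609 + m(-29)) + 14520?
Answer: 562613/20 ≈ 28131.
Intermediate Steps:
m(X) = 7/6 - X/60 (m(X) = (-70 + X)/(-60) = (-70 + X)*(-1/60) = 7/6 - X/60)
(13609 + m(-29)) + 14520 = (13609 + (7/6 - 1/60*(-29))) + 14520 = (13609 + (7/6 + 29/60)) + 14520 = (13609 + 33/20) + 14520 = 272213/20 + 14520 = 562613/20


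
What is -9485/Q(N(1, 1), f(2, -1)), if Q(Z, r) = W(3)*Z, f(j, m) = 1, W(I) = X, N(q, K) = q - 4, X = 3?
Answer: 9485/9 ≈ 1053.9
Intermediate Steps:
N(q, K) = -4 + q
W(I) = 3
Q(Z, r) = 3*Z
-9485/Q(N(1, 1), f(2, -1)) = -9485*1/(3*(-4 + 1)) = -9485/(3*(-3)) = -9485/(-9) = -9485*(-⅑) = 9485/9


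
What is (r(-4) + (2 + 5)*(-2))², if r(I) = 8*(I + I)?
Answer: 6084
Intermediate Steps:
r(I) = 16*I (r(I) = 8*(2*I) = 16*I)
(r(-4) + (2 + 5)*(-2))² = (16*(-4) + (2 + 5)*(-2))² = (-64 + 7*(-2))² = (-64 - 14)² = (-78)² = 6084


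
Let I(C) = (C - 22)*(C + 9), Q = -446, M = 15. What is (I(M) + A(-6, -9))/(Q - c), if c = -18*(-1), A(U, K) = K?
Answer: 177/464 ≈ 0.38147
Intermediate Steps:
c = 18
I(C) = (-22 + C)*(9 + C)
(I(M) + A(-6, -9))/(Q - c) = ((-198 + 15² - 13*15) - 9)/(-446 - 1*18) = ((-198 + 225 - 195) - 9)/(-446 - 18) = (-168 - 9)/(-464) = -177*(-1/464) = 177/464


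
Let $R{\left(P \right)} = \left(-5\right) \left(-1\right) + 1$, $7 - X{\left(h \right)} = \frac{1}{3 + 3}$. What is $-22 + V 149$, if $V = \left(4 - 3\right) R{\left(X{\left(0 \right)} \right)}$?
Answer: $872$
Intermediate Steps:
$X{\left(h \right)} = \frac{41}{6}$ ($X{\left(h \right)} = 7 - \frac{1}{3 + 3} = 7 - \frac{1}{6} = \frac{41}{6}$)
$R{\left(P \right)} = 6$ ($R{\left(P \right)} = 5 + 1 = 6$)
$V = 6$ ($V = \left(4 - 3\right) 6 = 1 \cdot 6 = 6$)
$-22 + V 149 = -22 + 6 \cdot 149 = -22 + 894 = 872$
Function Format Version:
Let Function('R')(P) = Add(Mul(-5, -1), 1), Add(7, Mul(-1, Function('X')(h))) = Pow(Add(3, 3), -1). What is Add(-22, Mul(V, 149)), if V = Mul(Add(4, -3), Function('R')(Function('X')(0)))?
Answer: 872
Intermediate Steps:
Function('X')(h) = Rational(41, 6) (Function('X')(h) = Add(7, Mul(-1, Pow(Add(3, 3), -1))) = Add(7, Mul(-1, Pow(6, -1))) = Add(7, Mul(-1, Rational(1, 6))) = Add(7, Rational(-1, 6)) = Rational(41, 6))
Function('R')(P) = 6 (Function('R')(P) = Add(5, 1) = 6)
V = 6 (V = Mul(Add(4, -3), 6) = Mul(1, 6) = 6)
Add(-22, Mul(V, 149)) = Add(-22, Mul(6, 149)) = Add(-22, 894) = 872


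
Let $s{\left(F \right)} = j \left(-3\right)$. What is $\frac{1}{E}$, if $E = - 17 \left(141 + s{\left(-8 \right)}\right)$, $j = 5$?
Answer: $- \frac{1}{2142} \approx -0.00046685$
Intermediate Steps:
$s{\left(F \right)} = -15$ ($s{\left(F \right)} = 5 \left(-3\right) = -15$)
$E = -2142$ ($E = - 17 \left(141 - 15\right) = \left(-17\right) 126 = -2142$)
$\frac{1}{E} = \frac{1}{-2142} = - \frac{1}{2142}$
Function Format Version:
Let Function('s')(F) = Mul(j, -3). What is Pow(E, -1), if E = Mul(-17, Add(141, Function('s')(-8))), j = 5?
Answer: Rational(-1, 2142) ≈ -0.00046685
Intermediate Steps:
Function('s')(F) = -15 (Function('s')(F) = Mul(5, -3) = -15)
E = -2142 (E = Mul(-17, Add(141, -15)) = Mul(-17, 126) = -2142)
Pow(E, -1) = Pow(-2142, -1) = Rational(-1, 2142)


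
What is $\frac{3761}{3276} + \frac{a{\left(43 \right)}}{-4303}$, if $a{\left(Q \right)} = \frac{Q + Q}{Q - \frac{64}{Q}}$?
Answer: $\frac{105771359}{92170260} \approx 1.1476$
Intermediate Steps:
$a{\left(Q \right)} = \frac{2 Q}{Q - \frac{64}{Q}}$
$\frac{3761}{3276} + \frac{a{\left(43 \right)}}{-4303} = \frac{3761}{3276} + \frac{2 \cdot 43^{2} \frac{1}{-64 + 43^{2}}}{-4303} = 3761 \cdot \frac{1}{3276} + 2 \cdot 1849 \frac{1}{-64 + 1849} \left(- \frac{1}{4303}\right) = \frac{3761}{3276} + 2 \cdot 1849 \cdot \frac{1}{1785} \left(- \frac{1}{4303}\right) = \frac{3761}{3276} + \frac{3698}{1785} \left(- \frac{1}{4303}\right) = \frac{3761}{3276} - \frac{3698}{7680855} = \frac{105771359}{92170260}$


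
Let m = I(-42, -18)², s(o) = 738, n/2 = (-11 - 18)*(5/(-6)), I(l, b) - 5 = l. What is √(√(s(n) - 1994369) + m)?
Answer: √(1369 + I*√1993631) ≈ 40.839 + 17.287*I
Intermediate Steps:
I(l, b) = 5 + l
n = 145/3 (n = 2*((-11 - 18)*(5/(-6))) = 2*(-145*(-1)/6) = 2*(-29*(-⅚)) = 2*(145/6) = 145/3 ≈ 48.333)
m = 1369 (m = (5 - 42)² = (-37)² = 1369)
√(√(s(n) - 1994369) + m) = √(√(738 - 1994369) + 1369) = √(√(-1993631) + 1369) = √(I*√1993631 + 1369) = √(1369 + I*√1993631)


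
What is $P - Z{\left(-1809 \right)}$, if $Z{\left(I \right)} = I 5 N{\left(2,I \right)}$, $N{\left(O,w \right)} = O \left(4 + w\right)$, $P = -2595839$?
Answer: $-35248289$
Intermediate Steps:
$Z{\left(I \right)} = 5 I \left(8 + 2 I\right)$ ($Z{\left(I \right)} = I 5 \cdot 2 \left(4 + I\right) = 5 I \left(8 + 2 I\right)$)
$P - Z{\left(-1809 \right)} = -2595839 - 10 \left(-1809\right) \left(4 - 1809\right) = -2595839 - 10 \left(-1809\right) \left(-1805\right) = -2595839 - 32652450 = -35248289$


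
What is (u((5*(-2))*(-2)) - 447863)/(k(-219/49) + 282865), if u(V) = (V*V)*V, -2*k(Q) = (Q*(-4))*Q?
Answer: -1056111063/679254787 ≈ -1.5548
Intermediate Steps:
k(Q) = 2*Q² (k(Q) = -Q*(-4)*Q/2 = -(-4*Q)*Q/2 = -(-2)*Q² = 2*Q²)
u(V) = V³ (u(V) = V²*V = V³)
(u((5*(-2))*(-2)) - 447863)/(k(-219/49) + 282865) = (((5*(-2))*(-2))³ - 447863)/(2*(-219/49)² + 282865) = ((-10*(-2))³ - 447863)/(2*(-219*1/49)² + 282865) = (20³ - 447863)/(2*(-219/49)² + 282865) = (8000 - 447863)/(2*(47961/2401) + 282865) = -439863/(95922/2401 + 282865) = -439863/679254787/2401 = -439863*2401/679254787 = -1056111063/679254787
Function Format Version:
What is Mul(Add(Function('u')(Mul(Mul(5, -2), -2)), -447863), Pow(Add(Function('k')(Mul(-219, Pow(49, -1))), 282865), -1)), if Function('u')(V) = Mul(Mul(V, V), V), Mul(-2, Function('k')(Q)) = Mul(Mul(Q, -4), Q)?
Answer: Rational(-1056111063, 679254787) ≈ -1.5548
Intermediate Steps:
Function('k')(Q) = Mul(2, Pow(Q, 2)) (Function('k')(Q) = Mul(Rational(-1, 2), Mul(Mul(Q, -4), Q)) = Mul(Rational(-1, 2), Mul(Mul(-4, Q), Q)) = Mul(Rational(-1, 2), Mul(-4, Pow(Q, 2))) = Mul(2, Pow(Q, 2)))
Function('u')(V) = Pow(V, 3) (Function('u')(V) = Mul(Pow(V, 2), V) = Pow(V, 3))
Mul(Add(Function('u')(Mul(Mul(5, -2), -2)), -447863), Pow(Add(Function('k')(Mul(-219, Pow(49, -1))), 282865), -1)) = Mul(Add(Pow(Mul(Mul(5, -2), -2), 3), -447863), Pow(Add(Mul(2, Pow(Mul(-219, Pow(49, -1)), 2)), 282865), -1)) = Mul(Add(Pow(Mul(-10, -2), 3), -447863), Pow(Add(Mul(2, Pow(Mul(-219, Rational(1, 49)), 2)), 282865), -1)) = Mul(Add(Pow(20, 3), -447863), Pow(Add(Mul(2, Pow(Rational(-219, 49), 2)), 282865), -1)) = Mul(Add(8000, -447863), Pow(Add(Mul(2, Rational(47961, 2401)), 282865), -1)) = Mul(-439863, Pow(Add(Rational(95922, 2401), 282865), -1)) = Mul(-439863, Pow(Rational(679254787, 2401), -1)) = Mul(-439863, Rational(2401, 679254787)) = Rational(-1056111063, 679254787)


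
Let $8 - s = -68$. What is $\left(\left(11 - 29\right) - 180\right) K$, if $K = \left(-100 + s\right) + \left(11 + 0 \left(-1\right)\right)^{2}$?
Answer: $-19206$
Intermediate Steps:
$s = 76$ ($s = 8 - -68 = 8 + 68 = 76$)
$K = 97$ ($K = \left(-100 + 76\right) + \left(11 + 0 \left(-1\right)\right)^{2} = -24 + \left(11 + 0\right)^{2} = -24 + 11^{2} = -24 + 121 = 97$)
$\left(\left(11 - 29\right) - 180\right) K = \left(\left(11 - 29\right) - 180\right) 97 = \left(-18 - 180\right) 97 = \left(-198\right) 97 = -19206$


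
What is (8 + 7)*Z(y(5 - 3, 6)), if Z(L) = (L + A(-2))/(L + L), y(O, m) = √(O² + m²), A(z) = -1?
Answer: 15/2 - 3*√10/8 ≈ 6.3141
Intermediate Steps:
Z(L) = (-1 + L)/(2*L) (Z(L) = (L - 1)/(L + L) = (-1 + L)/((2*L)) = (-1 + L)*(1/(2*L)) = (-1 + L)/(2*L))
(8 + 7)*Z(y(5 - 3, 6)) = (8 + 7)*((-1 + √((5 - 3)² + 6²))/(2*(√((5 - 3)² + 6²)))) = 15*((-1 + √(2² + 36))/(2*(√(2² + 36)))) = 15*((-1 + √(4 + 36))/(2*(√(4 + 36)))) = 15*((-1 + √40)/(2*(√40))) = 15*((-1 + 2*√10)/(2*((2*√10)))) = 15*((√10/20)*(-1 + 2*√10)/2) = 15*(√10*(-1 + 2*√10)/40) = 3*√10*(-1 + 2*√10)/8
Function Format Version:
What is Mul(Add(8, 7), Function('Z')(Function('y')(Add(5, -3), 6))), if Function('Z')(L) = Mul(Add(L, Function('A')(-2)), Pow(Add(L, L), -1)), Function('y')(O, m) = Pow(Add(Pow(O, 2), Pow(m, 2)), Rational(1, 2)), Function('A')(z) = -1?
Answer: Add(Rational(15, 2), Mul(Rational(-3, 8), Pow(10, Rational(1, 2)))) ≈ 6.3141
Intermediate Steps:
Function('Z')(L) = Mul(Rational(1, 2), Pow(L, -1), Add(-1, L)) (Function('Z')(L) = Mul(Add(L, -1), Pow(Add(L, L), -1)) = Mul(Add(-1, L), Pow(Mul(2, L), -1)) = Mul(Add(-1, L), Mul(Rational(1, 2), Pow(L, -1))) = Mul(Rational(1, 2), Pow(L, -1), Add(-1, L)))
Mul(Add(8, 7), Function('Z')(Function('y')(Add(5, -3), 6))) = Mul(Add(8, 7), Mul(Rational(1, 2), Pow(Pow(Add(Pow(Add(5, -3), 2), Pow(6, 2)), Rational(1, 2)), -1), Add(-1, Pow(Add(Pow(Add(5, -3), 2), Pow(6, 2)), Rational(1, 2))))) = Mul(15, Mul(Rational(1, 2), Pow(Pow(Add(Pow(2, 2), 36), Rational(1, 2)), -1), Add(-1, Pow(Add(Pow(2, 2), 36), Rational(1, 2))))) = Mul(15, Mul(Rational(1, 2), Pow(Pow(Add(4, 36), Rational(1, 2)), -1), Add(-1, Pow(Add(4, 36), Rational(1, 2))))) = Mul(15, Mul(Rational(1, 2), Pow(Pow(40, Rational(1, 2)), -1), Add(-1, Pow(40, Rational(1, 2))))) = Mul(15, Mul(Rational(1, 2), Pow(Mul(2, Pow(10, Rational(1, 2))), -1), Add(-1, Mul(2, Pow(10, Rational(1, 2)))))) = Mul(15, Mul(Rational(1, 2), Mul(Rational(1, 20), Pow(10, Rational(1, 2))), Add(-1, Mul(2, Pow(10, Rational(1, 2)))))) = Mul(15, Mul(Rational(1, 40), Pow(10, Rational(1, 2)), Add(-1, Mul(2, Pow(10, Rational(1, 2)))))) = Mul(Rational(3, 8), Pow(10, Rational(1, 2)), Add(-1, Mul(2, Pow(10, Rational(1, 2)))))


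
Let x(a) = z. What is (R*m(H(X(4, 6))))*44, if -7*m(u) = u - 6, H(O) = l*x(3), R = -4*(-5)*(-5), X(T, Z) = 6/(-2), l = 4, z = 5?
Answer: 8800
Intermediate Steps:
X(T, Z) = -3 (X(T, Z) = 6*(-½) = -3)
x(a) = 5
R = -100 (R = 20*(-5) = -100)
H(O) = 20 (H(O) = 4*5 = 20)
m(u) = 6/7 - u/7 (m(u) = -(u - 6)/7 = -(-6 + u)/7 = 6/7 - u/7)
(R*m(H(X(4, 6))))*44 = -100*(6/7 - ⅐*20)*44 = -100*(6/7 - 20/7)*44 = -100*(-2)*44 = 200*44 = 8800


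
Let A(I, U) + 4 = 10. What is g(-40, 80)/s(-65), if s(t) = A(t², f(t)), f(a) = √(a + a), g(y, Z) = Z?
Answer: 40/3 ≈ 13.333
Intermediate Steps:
f(a) = √2*√a (f(a) = √(2*a) = √2*√a)
A(I, U) = 6 (A(I, U) = -4 + 10 = 6)
s(t) = 6
g(-40, 80)/s(-65) = 80/6 = 80*(⅙) = 40/3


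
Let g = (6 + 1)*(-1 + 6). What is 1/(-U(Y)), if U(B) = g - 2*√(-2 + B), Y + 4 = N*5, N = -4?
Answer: -35/1329 - 2*I*√26/1329 ≈ -0.026336 - 0.0076735*I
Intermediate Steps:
g = 35 (g = 7*5 = 35)
Y = -24 (Y = -4 - 4*5 = -4 - 20 = -24)
U(B) = 35 - 2*√(-2 + B)
1/(-U(Y)) = 1/(-(35 - 2*√(-2 - 24))) = 1/(-(35 - 2*I*√26)) = 1/(-35 + 2*I*√26)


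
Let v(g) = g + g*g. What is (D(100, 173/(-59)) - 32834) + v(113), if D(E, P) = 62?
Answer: -19890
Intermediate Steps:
v(g) = g + g²
(D(100, 173/(-59)) - 32834) + v(113) = (62 - 32834) + 113*(1 + 113) = -32772 + 113*114 = -32772 + 12882 = -19890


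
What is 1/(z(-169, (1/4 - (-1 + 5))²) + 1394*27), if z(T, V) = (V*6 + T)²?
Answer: 64/2867161 ≈ 2.2322e-5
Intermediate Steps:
z(T, V) = (T + 6*V)² (z(T, V) = (6*V + T)² = (T + 6*V)²)
1/(z(-169, (1/4 - (-1 + 5))²) + 1394*27) = 1/((-169 + 6*(1/4 - (-1 + 5))²)² + 1394*27) = 1/((-169 + 6*(¼ - 1*4)²)² + 37638) = 1/((-169 + 6*(¼ - 4)²)² + 37638) = 1/((-169 + 6*(-15/4)²)² + 37638) = 1/((-169 + 6*(225/16))² + 37638) = 1/((-169 + 675/8)² + 37638) = 1/((-677/8)² + 37638) = 1/(458329/64 + 37638) = 1/(2867161/64) = 64/2867161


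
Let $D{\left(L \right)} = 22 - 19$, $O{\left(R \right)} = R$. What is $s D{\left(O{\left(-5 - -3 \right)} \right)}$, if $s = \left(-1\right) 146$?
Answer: $-438$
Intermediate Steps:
$D{\left(L \right)} = 3$
$s = -146$
$s D{\left(O{\left(-5 - -3 \right)} \right)} = \left(-146\right) 3 = -438$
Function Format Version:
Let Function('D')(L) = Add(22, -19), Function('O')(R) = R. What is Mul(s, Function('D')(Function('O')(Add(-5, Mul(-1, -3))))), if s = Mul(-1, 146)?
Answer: -438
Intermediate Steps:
Function('D')(L) = 3
s = -146
Mul(s, Function('D')(Function('O')(Add(-5, Mul(-1, -3))))) = Mul(-146, 3) = -438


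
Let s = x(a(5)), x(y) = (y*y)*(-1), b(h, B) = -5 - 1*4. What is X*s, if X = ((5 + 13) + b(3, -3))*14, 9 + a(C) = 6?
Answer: -1134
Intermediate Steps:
a(C) = -3 (a(C) = -9 + 6 = -3)
b(h, B) = -9 (b(h, B) = -5 - 4 = -9)
x(y) = -y² (x(y) = y²*(-1) = -y²)
s = -9 (s = -1*(-3)² = -1*9 = -9)
X = 126 (X = ((5 + 13) - 9)*14 = (18 - 9)*14 = 9*14 = 126)
X*s = 126*(-9) = -1134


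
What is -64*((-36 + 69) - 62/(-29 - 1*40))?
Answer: -149696/69 ≈ -2169.5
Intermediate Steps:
-64*((-36 + 69) - 62/(-29 - 1*40)) = -64*(33 - 62/(-29 - 40)) = -64*(33 - 62/(-69)) = -64*(33 - 62*(-1/69)) = -64*(33 + 62/69) = -64*2339/69 = -149696/69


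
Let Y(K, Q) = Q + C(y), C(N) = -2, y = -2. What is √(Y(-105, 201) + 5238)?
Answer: √5437 ≈ 73.736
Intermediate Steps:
Y(K, Q) = -2 + Q (Y(K, Q) = Q - 2 = -2 + Q)
√(Y(-105, 201) + 5238) = √((-2 + 201) + 5238) = √(199 + 5238) = √5437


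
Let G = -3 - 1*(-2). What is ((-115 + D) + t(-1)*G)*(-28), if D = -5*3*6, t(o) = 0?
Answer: 5740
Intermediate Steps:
G = -1 (G = -3 + 2 = -1)
D = -90 (D = -15*6 = -90)
((-115 + D) + t(-1)*G)*(-28) = ((-115 - 90) + 0*(-1))*(-28) = (-205 + 0)*(-28) = -205*(-28) = 5740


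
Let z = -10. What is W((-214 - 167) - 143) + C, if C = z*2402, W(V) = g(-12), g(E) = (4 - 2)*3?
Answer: -24014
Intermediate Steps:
g(E) = 6 (g(E) = 2*3 = 6)
W(V) = 6
C = -24020 (C = -10*2402 = -24020)
W((-214 - 167) - 143) + C = 6 - 24020 = -24014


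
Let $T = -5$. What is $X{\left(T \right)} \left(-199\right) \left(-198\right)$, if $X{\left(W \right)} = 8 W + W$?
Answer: $-1773090$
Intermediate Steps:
$X{\left(W \right)} = 9 W$
$X{\left(T \right)} \left(-199\right) \left(-198\right) = 9 \left(-5\right) \left(-199\right) \left(-198\right) = \left(-45\right) \left(-199\right) \left(-198\right) = 8955 \left(-198\right) = -1773090$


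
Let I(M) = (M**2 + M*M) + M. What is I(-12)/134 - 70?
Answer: -4552/67 ≈ -67.940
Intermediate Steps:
I(M) = M + 2*M**2 (I(M) = (M**2 + M**2) + M = 2*M**2 + M = M + 2*M**2)
I(-12)/134 - 70 = -12*(1 + 2*(-12))/134 - 70 = -12*(1 - 24)*(1/134) - 70 = -12*(-23)*(1/134) - 70 = 276*(1/134) - 70 = 138/67 - 70 = -4552/67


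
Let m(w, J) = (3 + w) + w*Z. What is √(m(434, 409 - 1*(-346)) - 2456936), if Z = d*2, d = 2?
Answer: I*√2454763 ≈ 1566.8*I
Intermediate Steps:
Z = 4 (Z = 2*2 = 4)
m(w, J) = 3 + 5*w (m(w, J) = (3 + w) + w*4 = (3 + w) + 4*w = 3 + 5*w)
√(m(434, 409 - 1*(-346)) - 2456936) = √((3 + 5*434) - 2456936) = √((3 + 2170) - 2456936) = √(2173 - 2456936) = √(-2454763) = I*√2454763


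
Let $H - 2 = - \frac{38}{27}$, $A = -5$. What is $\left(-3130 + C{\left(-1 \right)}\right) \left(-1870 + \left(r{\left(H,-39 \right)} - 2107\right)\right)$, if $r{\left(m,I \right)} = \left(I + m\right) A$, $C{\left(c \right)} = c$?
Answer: $\frac{319969414}{27} \approx 1.1851 \cdot 10^{7}$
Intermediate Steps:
$H = \frac{16}{27}$ ($H = 2 - \frac{38}{27} = \frac{16}{27} \approx 0.59259$)
$r{\left(m,I \right)} = - 5 I - 5 m$ ($r{\left(m,I \right)} = \left(I + m\right) \left(-5\right) = - 5 I - 5 m$)
$\left(-3130 + C{\left(-1 \right)}\right) \left(-1870 + \left(r{\left(H,-39 \right)} - 2107\right)\right) = \left(-3130 - 1\right) \left(-1870 - \frac{51704}{27}\right) = - 3131 \left(-1870 + \left(\left(195 - \frac{80}{27}\right) - 2107\right)\right) = - 3131 \left(-1870 + \left(\frac{5185}{27} - 2107\right)\right) = - 3131 \left(-1870 - \frac{51704}{27}\right) = \left(-3131\right) \left(- \frac{102194}{27}\right) = \frac{319969414}{27}$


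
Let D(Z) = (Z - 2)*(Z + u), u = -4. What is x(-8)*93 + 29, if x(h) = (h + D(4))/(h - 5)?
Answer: 1121/13 ≈ 86.231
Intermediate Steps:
D(Z) = (-4 + Z)*(-2 + Z) (D(Z) = (Z - 2)*(Z - 4) = (-2 + Z)*(-4 + Z) = (-4 + Z)*(-2 + Z))
x(h) = h/(-5 + h) (x(h) = (h + (8 + 4**2 - 6*4))/(h - 5) = (h + (8 + 16 - 24))/(-5 + h) = (h + 0)/(-5 + h) = h/(-5 + h))
x(-8)*93 + 29 = -8/(-5 - 8)*93 + 29 = -8/(-13)*93 + 29 = -8*(-1/13)*93 + 29 = (8/13)*93 + 29 = 744/13 + 29 = 1121/13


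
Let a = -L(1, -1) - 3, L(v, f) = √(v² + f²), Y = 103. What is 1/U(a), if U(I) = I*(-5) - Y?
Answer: -44/3847 - 5*√2/7694 ≈ -0.012357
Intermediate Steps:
L(v, f) = √(f² + v²)
a = -3 - √2 (a = -√((-1)² + 1²) - 3 = -√(1 + 1) - 3 = -√2 - 3 = -3 - √2 ≈ -4.4142)
U(I) = -103 - 5*I (U(I) = I*(-5) - 1*103 = -5*I - 103 = -103 - 5*I)
1/U(a) = 1/(-103 - 5*(-3 - √2)) = 1/(-103 + (15 + 5*√2)) = 1/(-88 + 5*√2)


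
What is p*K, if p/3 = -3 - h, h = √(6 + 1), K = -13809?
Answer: 124281 + 41427*√7 ≈ 2.3389e+5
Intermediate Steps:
h = √7 ≈ 2.6458
p = -9 - 3*√7 (p = 3*(-3 - √7) = -9 - 3*√7 ≈ -16.937)
p*K = (-9 - 3*√7)*(-13809) = 124281 + 41427*√7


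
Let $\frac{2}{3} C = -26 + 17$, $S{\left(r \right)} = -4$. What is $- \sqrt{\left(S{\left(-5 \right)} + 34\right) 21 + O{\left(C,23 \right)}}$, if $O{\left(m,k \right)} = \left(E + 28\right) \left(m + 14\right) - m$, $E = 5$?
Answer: $- 2 \sqrt{165} \approx -25.69$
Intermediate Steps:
$C = - \frac{27}{2}$ ($C = \frac{3 \left(-26 + 17\right)}{2} = \frac{3}{2} \left(-9\right) = - \frac{27}{2} \approx -13.5$)
$O{\left(m,k \right)} = 462 + 32 m$ ($O{\left(m,k \right)} = \left(5 + 28\right) \left(m + 14\right) - m = 33 \left(14 + m\right) - m = \left(462 + 33 m\right) - m = 462 + 32 m$)
$- \sqrt{\left(S{\left(-5 \right)} + 34\right) 21 + O{\left(C,23 \right)}} = - \sqrt{\left(-4 + 34\right) 21 + \left(462 + 32 \left(- \frac{27}{2}\right)\right)} = - \sqrt{30 \cdot 21 + \left(462 - 432\right)} = - \sqrt{630 + 30} = - \sqrt{660} = - 2 \sqrt{165}$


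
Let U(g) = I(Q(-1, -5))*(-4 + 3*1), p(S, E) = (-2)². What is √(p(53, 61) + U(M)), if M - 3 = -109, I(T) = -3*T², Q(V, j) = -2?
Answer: 4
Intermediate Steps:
p(S, E) = 4
M = -106 (M = 3 - 109 = -106)
U(g) = 12 (U(g) = (-3*(-2)²)*(-4 + 3*1) = (-3*4)*(-4 + 3) = -12*(-1) = 12)
√(p(53, 61) + U(M)) = √(4 + 12) = √16 = 4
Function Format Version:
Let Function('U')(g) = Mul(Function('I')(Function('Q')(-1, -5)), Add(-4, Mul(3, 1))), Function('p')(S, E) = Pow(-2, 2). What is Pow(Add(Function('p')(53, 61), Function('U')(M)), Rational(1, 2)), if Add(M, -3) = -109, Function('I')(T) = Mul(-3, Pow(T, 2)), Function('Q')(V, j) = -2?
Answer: 4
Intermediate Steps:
Function('p')(S, E) = 4
M = -106 (M = Add(3, -109) = -106)
Function('U')(g) = 12 (Function('U')(g) = Mul(Mul(-3, Pow(-2, 2)), Add(-4, Mul(3, 1))) = Mul(Mul(-3, 4), Add(-4, 3)) = Mul(-12, -1) = 12)
Pow(Add(Function('p')(53, 61), Function('U')(M)), Rational(1, 2)) = Pow(Add(4, 12), Rational(1, 2)) = Pow(16, Rational(1, 2)) = 4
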